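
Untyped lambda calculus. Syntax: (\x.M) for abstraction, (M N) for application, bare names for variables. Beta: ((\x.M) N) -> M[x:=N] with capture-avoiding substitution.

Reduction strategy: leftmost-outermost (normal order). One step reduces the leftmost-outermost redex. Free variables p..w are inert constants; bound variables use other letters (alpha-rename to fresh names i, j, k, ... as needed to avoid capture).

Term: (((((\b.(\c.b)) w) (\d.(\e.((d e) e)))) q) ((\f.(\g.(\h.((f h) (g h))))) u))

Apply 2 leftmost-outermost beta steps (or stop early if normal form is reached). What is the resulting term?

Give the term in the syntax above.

Step 0: (((((\b.(\c.b)) w) (\d.(\e.((d e) e)))) q) ((\f.(\g.(\h.((f h) (g h))))) u))
Step 1: ((((\c.w) (\d.(\e.((d e) e)))) q) ((\f.(\g.(\h.((f h) (g h))))) u))
Step 2: ((w q) ((\f.(\g.(\h.((f h) (g h))))) u))

Answer: ((w q) ((\f.(\g.(\h.((f h) (g h))))) u))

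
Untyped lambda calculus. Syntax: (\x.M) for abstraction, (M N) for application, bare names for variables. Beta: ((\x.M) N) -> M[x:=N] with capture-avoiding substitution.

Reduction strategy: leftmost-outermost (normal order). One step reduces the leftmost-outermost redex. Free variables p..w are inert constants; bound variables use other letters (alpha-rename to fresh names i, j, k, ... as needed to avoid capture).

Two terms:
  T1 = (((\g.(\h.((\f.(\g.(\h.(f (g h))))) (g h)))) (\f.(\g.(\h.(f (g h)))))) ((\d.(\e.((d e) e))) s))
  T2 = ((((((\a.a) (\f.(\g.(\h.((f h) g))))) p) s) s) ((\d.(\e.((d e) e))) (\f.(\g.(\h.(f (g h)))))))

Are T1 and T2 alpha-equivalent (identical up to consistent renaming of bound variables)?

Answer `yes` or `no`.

Answer: no

Derivation:
Term 1: (((\g.(\h.((\f.(\g.(\h.(f (g h))))) (g h)))) (\f.(\g.(\h.(f (g h)))))) ((\d.(\e.((d e) e))) s))
Term 2: ((((((\a.a) (\f.(\g.(\h.((f h) g))))) p) s) s) ((\d.(\e.((d e) e))) (\f.(\g.(\h.(f (g h)))))))
Alpha-equivalence: compare structure up to binder renaming.
Result: False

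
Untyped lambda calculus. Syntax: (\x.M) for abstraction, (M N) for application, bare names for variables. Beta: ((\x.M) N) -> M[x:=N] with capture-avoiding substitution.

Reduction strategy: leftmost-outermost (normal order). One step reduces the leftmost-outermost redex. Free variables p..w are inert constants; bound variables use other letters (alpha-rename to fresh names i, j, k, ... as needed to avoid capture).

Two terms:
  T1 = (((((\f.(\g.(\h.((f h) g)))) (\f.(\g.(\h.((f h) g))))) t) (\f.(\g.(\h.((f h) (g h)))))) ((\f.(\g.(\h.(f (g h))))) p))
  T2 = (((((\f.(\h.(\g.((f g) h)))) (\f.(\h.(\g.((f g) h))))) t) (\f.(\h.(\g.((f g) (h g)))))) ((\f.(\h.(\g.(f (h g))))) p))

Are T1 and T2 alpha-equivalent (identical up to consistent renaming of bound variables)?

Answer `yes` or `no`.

Term 1: (((((\f.(\g.(\h.((f h) g)))) (\f.(\g.(\h.((f h) g))))) t) (\f.(\g.(\h.((f h) (g h)))))) ((\f.(\g.(\h.(f (g h))))) p))
Term 2: (((((\f.(\h.(\g.((f g) h)))) (\f.(\h.(\g.((f g) h))))) t) (\f.(\h.(\g.((f g) (h g)))))) ((\f.(\h.(\g.(f (h g))))) p))
Alpha-equivalence: compare structure up to binder renaming.
Result: True

Answer: yes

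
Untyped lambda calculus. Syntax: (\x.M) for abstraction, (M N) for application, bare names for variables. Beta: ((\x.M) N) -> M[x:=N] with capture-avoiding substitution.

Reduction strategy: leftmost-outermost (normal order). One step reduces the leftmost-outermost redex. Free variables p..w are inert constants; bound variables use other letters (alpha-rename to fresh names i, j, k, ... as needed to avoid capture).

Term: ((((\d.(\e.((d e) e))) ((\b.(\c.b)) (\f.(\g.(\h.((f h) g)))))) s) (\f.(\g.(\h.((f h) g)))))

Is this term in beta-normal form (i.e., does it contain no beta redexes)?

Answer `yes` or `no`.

Term: ((((\d.(\e.((d e) e))) ((\b.(\c.b)) (\f.(\g.(\h.((f h) g)))))) s) (\f.(\g.(\h.((f h) g)))))
Found 2 beta redex(es).

Answer: no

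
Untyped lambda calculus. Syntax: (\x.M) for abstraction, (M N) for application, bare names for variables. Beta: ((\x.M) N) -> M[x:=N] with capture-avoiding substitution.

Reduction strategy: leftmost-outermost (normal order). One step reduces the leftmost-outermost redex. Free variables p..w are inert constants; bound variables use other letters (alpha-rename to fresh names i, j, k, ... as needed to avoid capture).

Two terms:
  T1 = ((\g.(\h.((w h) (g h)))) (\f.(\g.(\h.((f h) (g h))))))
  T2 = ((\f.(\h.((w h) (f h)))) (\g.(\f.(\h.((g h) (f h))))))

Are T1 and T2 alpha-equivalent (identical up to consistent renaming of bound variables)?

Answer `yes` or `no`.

Term 1: ((\g.(\h.((w h) (g h)))) (\f.(\g.(\h.((f h) (g h))))))
Term 2: ((\f.(\h.((w h) (f h)))) (\g.(\f.(\h.((g h) (f h))))))
Alpha-equivalence: compare structure up to binder renaming.
Result: True

Answer: yes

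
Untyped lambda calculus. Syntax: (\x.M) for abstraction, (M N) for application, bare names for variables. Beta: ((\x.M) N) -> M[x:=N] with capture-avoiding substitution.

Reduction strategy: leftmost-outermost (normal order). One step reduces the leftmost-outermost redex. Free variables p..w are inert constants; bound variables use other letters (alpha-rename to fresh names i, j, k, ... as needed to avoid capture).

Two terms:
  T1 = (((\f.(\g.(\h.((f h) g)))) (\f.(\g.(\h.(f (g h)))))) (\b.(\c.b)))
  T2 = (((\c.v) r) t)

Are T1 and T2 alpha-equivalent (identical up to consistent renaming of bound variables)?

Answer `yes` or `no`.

Answer: no

Derivation:
Term 1: (((\f.(\g.(\h.((f h) g)))) (\f.(\g.(\h.(f (g h)))))) (\b.(\c.b)))
Term 2: (((\c.v) r) t)
Alpha-equivalence: compare structure up to binder renaming.
Result: False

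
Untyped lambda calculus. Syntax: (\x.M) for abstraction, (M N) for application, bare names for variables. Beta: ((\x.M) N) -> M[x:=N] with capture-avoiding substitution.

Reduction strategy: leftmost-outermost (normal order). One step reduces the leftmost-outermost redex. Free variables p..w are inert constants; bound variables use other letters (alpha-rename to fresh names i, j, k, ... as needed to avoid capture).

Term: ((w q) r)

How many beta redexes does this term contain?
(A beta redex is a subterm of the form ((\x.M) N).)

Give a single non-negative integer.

Answer: 0

Derivation:
Term: ((w q) r)
  (no redexes)
Total redexes: 0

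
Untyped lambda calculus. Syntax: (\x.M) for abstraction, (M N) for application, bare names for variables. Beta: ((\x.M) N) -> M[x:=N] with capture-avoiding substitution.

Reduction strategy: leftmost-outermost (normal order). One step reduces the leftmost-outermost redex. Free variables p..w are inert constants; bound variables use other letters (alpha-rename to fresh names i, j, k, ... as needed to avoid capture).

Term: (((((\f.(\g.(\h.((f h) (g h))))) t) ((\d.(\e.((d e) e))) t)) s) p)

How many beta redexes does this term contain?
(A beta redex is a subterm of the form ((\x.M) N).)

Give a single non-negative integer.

Term: (((((\f.(\g.(\h.((f h) (g h))))) t) ((\d.(\e.((d e) e))) t)) s) p)
  Redex: ((\f.(\g.(\h.((f h) (g h))))) t)
  Redex: ((\d.(\e.((d e) e))) t)
Total redexes: 2

Answer: 2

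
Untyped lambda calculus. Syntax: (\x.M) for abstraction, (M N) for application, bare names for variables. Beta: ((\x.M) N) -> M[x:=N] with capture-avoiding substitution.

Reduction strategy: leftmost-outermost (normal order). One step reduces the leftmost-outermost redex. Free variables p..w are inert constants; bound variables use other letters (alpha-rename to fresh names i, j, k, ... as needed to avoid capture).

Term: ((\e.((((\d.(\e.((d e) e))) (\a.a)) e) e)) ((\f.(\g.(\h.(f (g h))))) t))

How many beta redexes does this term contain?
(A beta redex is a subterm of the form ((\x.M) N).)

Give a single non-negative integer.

Answer: 3

Derivation:
Term: ((\e.((((\d.(\e.((d e) e))) (\a.a)) e) e)) ((\f.(\g.(\h.(f (g h))))) t))
  Redex: ((\e.((((\d.(\e.((d e) e))) (\a.a)) e) e)) ((\f.(\g.(\h.(f (g h))))) t))
  Redex: ((\d.(\e.((d e) e))) (\a.a))
  Redex: ((\f.(\g.(\h.(f (g h))))) t)
Total redexes: 3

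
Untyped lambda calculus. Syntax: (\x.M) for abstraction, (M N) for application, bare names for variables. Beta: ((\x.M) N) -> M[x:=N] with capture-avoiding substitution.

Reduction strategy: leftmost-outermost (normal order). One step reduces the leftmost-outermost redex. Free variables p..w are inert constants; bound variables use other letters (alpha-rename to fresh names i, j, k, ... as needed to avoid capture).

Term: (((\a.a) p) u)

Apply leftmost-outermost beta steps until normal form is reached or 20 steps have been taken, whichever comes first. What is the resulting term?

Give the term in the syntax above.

Step 0: (((\a.a) p) u)
Step 1: (p u)

Answer: (p u)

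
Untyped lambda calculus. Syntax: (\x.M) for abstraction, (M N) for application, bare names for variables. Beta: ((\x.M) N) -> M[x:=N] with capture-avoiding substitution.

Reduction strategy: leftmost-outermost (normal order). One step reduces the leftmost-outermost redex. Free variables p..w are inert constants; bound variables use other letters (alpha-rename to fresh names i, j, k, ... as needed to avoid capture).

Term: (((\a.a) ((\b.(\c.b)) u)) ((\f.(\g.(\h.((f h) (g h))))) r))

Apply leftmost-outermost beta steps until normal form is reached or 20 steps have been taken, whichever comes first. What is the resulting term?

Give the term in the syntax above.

Answer: u

Derivation:
Step 0: (((\a.a) ((\b.(\c.b)) u)) ((\f.(\g.(\h.((f h) (g h))))) r))
Step 1: (((\b.(\c.b)) u) ((\f.(\g.(\h.((f h) (g h))))) r))
Step 2: ((\c.u) ((\f.(\g.(\h.((f h) (g h))))) r))
Step 3: u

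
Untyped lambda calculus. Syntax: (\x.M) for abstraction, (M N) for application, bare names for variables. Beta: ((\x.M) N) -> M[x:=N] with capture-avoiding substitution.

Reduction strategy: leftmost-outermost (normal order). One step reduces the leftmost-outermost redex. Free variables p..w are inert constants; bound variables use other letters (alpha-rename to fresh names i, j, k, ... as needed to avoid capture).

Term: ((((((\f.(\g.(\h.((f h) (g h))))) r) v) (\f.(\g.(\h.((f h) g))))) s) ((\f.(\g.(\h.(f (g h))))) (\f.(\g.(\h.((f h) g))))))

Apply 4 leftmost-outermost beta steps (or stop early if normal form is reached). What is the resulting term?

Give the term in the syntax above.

Step 0: ((((((\f.(\g.(\h.((f h) (g h))))) r) v) (\f.(\g.(\h.((f h) g))))) s) ((\f.(\g.(\h.(f (g h))))) (\f.(\g.(\h.((f h) g))))))
Step 1: (((((\g.(\h.((r h) (g h)))) v) (\f.(\g.(\h.((f h) g))))) s) ((\f.(\g.(\h.(f (g h))))) (\f.(\g.(\h.((f h) g))))))
Step 2: ((((\h.((r h) (v h))) (\f.(\g.(\h.((f h) g))))) s) ((\f.(\g.(\h.(f (g h))))) (\f.(\g.(\h.((f h) g))))))
Step 3: ((((r (\f.(\g.(\h.((f h) g))))) (v (\f.(\g.(\h.((f h) g)))))) s) ((\f.(\g.(\h.(f (g h))))) (\f.(\g.(\h.((f h) g))))))
Step 4: ((((r (\f.(\g.(\h.((f h) g))))) (v (\f.(\g.(\h.((f h) g)))))) s) (\g.(\h.((\f.(\g.(\h.((f h) g)))) (g h)))))

Answer: ((((r (\f.(\g.(\h.((f h) g))))) (v (\f.(\g.(\h.((f h) g)))))) s) (\g.(\h.((\f.(\g.(\h.((f h) g)))) (g h)))))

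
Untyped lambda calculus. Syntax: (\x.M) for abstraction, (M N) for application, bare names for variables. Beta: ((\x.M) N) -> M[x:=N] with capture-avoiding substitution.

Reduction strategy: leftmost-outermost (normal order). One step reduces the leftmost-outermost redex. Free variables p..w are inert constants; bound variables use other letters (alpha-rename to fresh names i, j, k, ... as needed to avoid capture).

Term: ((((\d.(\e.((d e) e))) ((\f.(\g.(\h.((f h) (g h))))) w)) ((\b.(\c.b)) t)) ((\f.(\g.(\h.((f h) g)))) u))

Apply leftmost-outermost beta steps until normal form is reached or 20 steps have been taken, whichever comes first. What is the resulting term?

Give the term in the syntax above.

Answer: (((w (\c.t)) t) (\g.(\h.((u h) g))))

Derivation:
Step 0: ((((\d.(\e.((d e) e))) ((\f.(\g.(\h.((f h) (g h))))) w)) ((\b.(\c.b)) t)) ((\f.(\g.(\h.((f h) g)))) u))
Step 1: (((\e.((((\f.(\g.(\h.((f h) (g h))))) w) e) e)) ((\b.(\c.b)) t)) ((\f.(\g.(\h.((f h) g)))) u))
Step 2: (((((\f.(\g.(\h.((f h) (g h))))) w) ((\b.(\c.b)) t)) ((\b.(\c.b)) t)) ((\f.(\g.(\h.((f h) g)))) u))
Step 3: ((((\g.(\h.((w h) (g h)))) ((\b.(\c.b)) t)) ((\b.(\c.b)) t)) ((\f.(\g.(\h.((f h) g)))) u))
Step 4: (((\h.((w h) (((\b.(\c.b)) t) h))) ((\b.(\c.b)) t)) ((\f.(\g.(\h.((f h) g)))) u))
Step 5: (((w ((\b.(\c.b)) t)) (((\b.(\c.b)) t) ((\b.(\c.b)) t))) ((\f.(\g.(\h.((f h) g)))) u))
Step 6: (((w (\c.t)) (((\b.(\c.b)) t) ((\b.(\c.b)) t))) ((\f.(\g.(\h.((f h) g)))) u))
Step 7: (((w (\c.t)) ((\c.t) ((\b.(\c.b)) t))) ((\f.(\g.(\h.((f h) g)))) u))
Step 8: (((w (\c.t)) t) ((\f.(\g.(\h.((f h) g)))) u))
Step 9: (((w (\c.t)) t) (\g.(\h.((u h) g))))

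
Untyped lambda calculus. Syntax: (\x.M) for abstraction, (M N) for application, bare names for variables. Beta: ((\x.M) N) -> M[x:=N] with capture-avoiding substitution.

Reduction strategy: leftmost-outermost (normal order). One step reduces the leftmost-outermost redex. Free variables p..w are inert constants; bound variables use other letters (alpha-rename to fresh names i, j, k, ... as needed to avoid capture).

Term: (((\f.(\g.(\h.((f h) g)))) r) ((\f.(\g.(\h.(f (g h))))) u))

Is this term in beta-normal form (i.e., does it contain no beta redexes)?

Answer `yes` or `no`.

Term: (((\f.(\g.(\h.((f h) g)))) r) ((\f.(\g.(\h.(f (g h))))) u))
Found 2 beta redex(es).

Answer: no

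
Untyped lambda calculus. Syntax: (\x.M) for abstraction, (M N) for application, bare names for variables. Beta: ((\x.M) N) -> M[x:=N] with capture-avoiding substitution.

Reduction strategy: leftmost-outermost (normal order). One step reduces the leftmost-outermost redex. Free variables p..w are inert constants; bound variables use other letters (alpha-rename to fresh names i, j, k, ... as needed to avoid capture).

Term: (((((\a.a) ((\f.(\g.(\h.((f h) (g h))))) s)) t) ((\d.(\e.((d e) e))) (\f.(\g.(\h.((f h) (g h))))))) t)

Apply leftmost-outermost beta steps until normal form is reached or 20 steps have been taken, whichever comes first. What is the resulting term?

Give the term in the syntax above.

Step 0: (((((\a.a) ((\f.(\g.(\h.((f h) (g h))))) s)) t) ((\d.(\e.((d e) e))) (\f.(\g.(\h.((f h) (g h))))))) t)
Step 1: (((((\f.(\g.(\h.((f h) (g h))))) s) t) ((\d.(\e.((d e) e))) (\f.(\g.(\h.((f h) (g h))))))) t)
Step 2: ((((\g.(\h.((s h) (g h)))) t) ((\d.(\e.((d e) e))) (\f.(\g.(\h.((f h) (g h))))))) t)
Step 3: (((\h.((s h) (t h))) ((\d.(\e.((d e) e))) (\f.(\g.(\h.((f h) (g h))))))) t)
Step 4: (((s ((\d.(\e.((d e) e))) (\f.(\g.(\h.((f h) (g h))))))) (t ((\d.(\e.((d e) e))) (\f.(\g.(\h.((f h) (g h)))))))) t)
Step 5: (((s (\e.(((\f.(\g.(\h.((f h) (g h))))) e) e))) (t ((\d.(\e.((d e) e))) (\f.(\g.(\h.((f h) (g h)))))))) t)
Step 6: (((s (\e.((\g.(\h.((e h) (g h)))) e))) (t ((\d.(\e.((d e) e))) (\f.(\g.(\h.((f h) (g h)))))))) t)
Step 7: (((s (\e.(\h.((e h) (e h))))) (t ((\d.(\e.((d e) e))) (\f.(\g.(\h.((f h) (g h)))))))) t)
Step 8: (((s (\e.(\h.((e h) (e h))))) (t (\e.(((\f.(\g.(\h.((f h) (g h))))) e) e)))) t)
Step 9: (((s (\e.(\h.((e h) (e h))))) (t (\e.((\g.(\h.((e h) (g h)))) e)))) t)
Step 10: (((s (\e.(\h.((e h) (e h))))) (t (\e.(\h.((e h) (e h)))))) t)

Answer: (((s (\e.(\h.((e h) (e h))))) (t (\e.(\h.((e h) (e h)))))) t)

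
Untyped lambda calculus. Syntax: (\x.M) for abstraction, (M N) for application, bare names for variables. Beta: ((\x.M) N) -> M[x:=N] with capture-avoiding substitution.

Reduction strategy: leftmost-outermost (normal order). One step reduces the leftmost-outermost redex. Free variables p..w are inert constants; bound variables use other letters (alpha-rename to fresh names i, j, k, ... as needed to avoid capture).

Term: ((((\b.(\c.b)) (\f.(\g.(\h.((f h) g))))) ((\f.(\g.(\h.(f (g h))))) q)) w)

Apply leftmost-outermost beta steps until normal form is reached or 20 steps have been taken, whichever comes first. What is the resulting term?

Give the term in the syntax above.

Answer: (\g.(\h.((w h) g)))

Derivation:
Step 0: ((((\b.(\c.b)) (\f.(\g.(\h.((f h) g))))) ((\f.(\g.(\h.(f (g h))))) q)) w)
Step 1: (((\c.(\f.(\g.(\h.((f h) g))))) ((\f.(\g.(\h.(f (g h))))) q)) w)
Step 2: ((\f.(\g.(\h.((f h) g)))) w)
Step 3: (\g.(\h.((w h) g)))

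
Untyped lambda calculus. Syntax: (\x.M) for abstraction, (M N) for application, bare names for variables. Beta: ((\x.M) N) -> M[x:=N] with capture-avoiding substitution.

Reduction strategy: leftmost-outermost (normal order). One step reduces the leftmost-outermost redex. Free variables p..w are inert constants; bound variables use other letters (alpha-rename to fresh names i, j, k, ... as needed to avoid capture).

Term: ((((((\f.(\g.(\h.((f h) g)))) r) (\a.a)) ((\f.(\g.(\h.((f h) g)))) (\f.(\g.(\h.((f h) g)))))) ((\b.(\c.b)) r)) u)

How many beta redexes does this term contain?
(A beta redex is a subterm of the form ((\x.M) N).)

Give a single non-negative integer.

Term: ((((((\f.(\g.(\h.((f h) g)))) r) (\a.a)) ((\f.(\g.(\h.((f h) g)))) (\f.(\g.(\h.((f h) g)))))) ((\b.(\c.b)) r)) u)
  Redex: ((\f.(\g.(\h.((f h) g)))) r)
  Redex: ((\f.(\g.(\h.((f h) g)))) (\f.(\g.(\h.((f h) g)))))
  Redex: ((\b.(\c.b)) r)
Total redexes: 3

Answer: 3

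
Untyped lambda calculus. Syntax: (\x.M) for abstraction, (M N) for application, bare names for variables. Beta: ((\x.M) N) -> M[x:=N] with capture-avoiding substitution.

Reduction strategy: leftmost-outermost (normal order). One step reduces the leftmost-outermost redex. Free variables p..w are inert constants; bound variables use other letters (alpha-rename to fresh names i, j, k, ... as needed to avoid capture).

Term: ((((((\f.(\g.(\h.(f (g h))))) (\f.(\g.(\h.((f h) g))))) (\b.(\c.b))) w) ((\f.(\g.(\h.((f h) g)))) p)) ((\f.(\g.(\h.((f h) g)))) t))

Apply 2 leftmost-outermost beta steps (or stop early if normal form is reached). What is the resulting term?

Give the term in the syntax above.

Step 0: ((((((\f.(\g.(\h.(f (g h))))) (\f.(\g.(\h.((f h) g))))) (\b.(\c.b))) w) ((\f.(\g.(\h.((f h) g)))) p)) ((\f.(\g.(\h.((f h) g)))) t))
Step 1: (((((\g.(\h.((\f.(\g.(\h.((f h) g)))) (g h)))) (\b.(\c.b))) w) ((\f.(\g.(\h.((f h) g)))) p)) ((\f.(\g.(\h.((f h) g)))) t))
Step 2: ((((\h.((\f.(\g.(\h.((f h) g)))) ((\b.(\c.b)) h))) w) ((\f.(\g.(\h.((f h) g)))) p)) ((\f.(\g.(\h.((f h) g)))) t))

Answer: ((((\h.((\f.(\g.(\h.((f h) g)))) ((\b.(\c.b)) h))) w) ((\f.(\g.(\h.((f h) g)))) p)) ((\f.(\g.(\h.((f h) g)))) t))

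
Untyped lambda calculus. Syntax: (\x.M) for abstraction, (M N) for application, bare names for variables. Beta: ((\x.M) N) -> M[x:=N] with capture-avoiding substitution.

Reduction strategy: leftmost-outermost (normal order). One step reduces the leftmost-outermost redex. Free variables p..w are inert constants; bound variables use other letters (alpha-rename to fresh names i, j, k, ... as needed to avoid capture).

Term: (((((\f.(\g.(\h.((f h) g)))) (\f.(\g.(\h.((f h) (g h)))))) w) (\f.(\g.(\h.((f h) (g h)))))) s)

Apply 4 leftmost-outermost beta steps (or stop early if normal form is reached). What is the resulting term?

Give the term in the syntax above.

Step 0: (((((\f.(\g.(\h.((f h) g)))) (\f.(\g.(\h.((f h) (g h)))))) w) (\f.(\g.(\h.((f h) (g h)))))) s)
Step 1: ((((\g.(\h.(((\f.(\g.(\h.((f h) (g h))))) h) g))) w) (\f.(\g.(\h.((f h) (g h)))))) s)
Step 2: (((\h.(((\f.(\g.(\h.((f h) (g h))))) h) w)) (\f.(\g.(\h.((f h) (g h)))))) s)
Step 3: ((((\f.(\g.(\h.((f h) (g h))))) (\f.(\g.(\h.((f h) (g h)))))) w) s)
Step 4: (((\g.(\h.(((\f.(\g.(\h.((f h) (g h))))) h) (g h)))) w) s)

Answer: (((\g.(\h.(((\f.(\g.(\h.((f h) (g h))))) h) (g h)))) w) s)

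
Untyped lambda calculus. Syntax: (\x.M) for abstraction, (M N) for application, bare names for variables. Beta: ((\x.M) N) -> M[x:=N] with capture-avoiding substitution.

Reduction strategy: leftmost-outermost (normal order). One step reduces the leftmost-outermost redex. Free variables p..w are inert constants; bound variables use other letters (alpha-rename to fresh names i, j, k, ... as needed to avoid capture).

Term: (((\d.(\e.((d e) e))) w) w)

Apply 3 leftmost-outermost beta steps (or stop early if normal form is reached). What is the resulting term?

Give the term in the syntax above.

Step 0: (((\d.(\e.((d e) e))) w) w)
Step 1: ((\e.((w e) e)) w)
Step 2: ((w w) w)
Step 3: (normal form reached)

Answer: ((w w) w)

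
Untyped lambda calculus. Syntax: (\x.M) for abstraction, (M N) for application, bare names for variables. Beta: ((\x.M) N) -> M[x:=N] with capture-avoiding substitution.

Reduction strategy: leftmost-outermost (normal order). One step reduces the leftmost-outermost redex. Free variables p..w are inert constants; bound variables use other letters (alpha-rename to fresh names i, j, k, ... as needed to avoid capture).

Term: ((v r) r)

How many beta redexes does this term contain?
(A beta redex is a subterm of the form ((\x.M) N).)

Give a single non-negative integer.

Answer: 0

Derivation:
Term: ((v r) r)
  (no redexes)
Total redexes: 0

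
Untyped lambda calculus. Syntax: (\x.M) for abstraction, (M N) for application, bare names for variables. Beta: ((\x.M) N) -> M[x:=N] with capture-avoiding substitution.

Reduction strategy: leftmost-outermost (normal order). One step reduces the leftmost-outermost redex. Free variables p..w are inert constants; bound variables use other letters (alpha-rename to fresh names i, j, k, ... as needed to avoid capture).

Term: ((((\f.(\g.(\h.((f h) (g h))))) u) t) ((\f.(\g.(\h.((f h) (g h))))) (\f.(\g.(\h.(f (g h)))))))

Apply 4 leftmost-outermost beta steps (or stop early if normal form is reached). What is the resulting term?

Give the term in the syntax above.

Step 0: ((((\f.(\g.(\h.((f h) (g h))))) u) t) ((\f.(\g.(\h.((f h) (g h))))) (\f.(\g.(\h.(f (g h)))))))
Step 1: (((\g.(\h.((u h) (g h)))) t) ((\f.(\g.(\h.((f h) (g h))))) (\f.(\g.(\h.(f (g h)))))))
Step 2: ((\h.((u h) (t h))) ((\f.(\g.(\h.((f h) (g h))))) (\f.(\g.(\h.(f (g h)))))))
Step 3: ((u ((\f.(\g.(\h.((f h) (g h))))) (\f.(\g.(\h.(f (g h))))))) (t ((\f.(\g.(\h.((f h) (g h))))) (\f.(\g.(\h.(f (g h))))))))
Step 4: ((u (\g.(\h.(((\f.(\g.(\h.(f (g h))))) h) (g h))))) (t ((\f.(\g.(\h.((f h) (g h))))) (\f.(\g.(\h.(f (g h))))))))

Answer: ((u (\g.(\h.(((\f.(\g.(\h.(f (g h))))) h) (g h))))) (t ((\f.(\g.(\h.((f h) (g h))))) (\f.(\g.(\h.(f (g h))))))))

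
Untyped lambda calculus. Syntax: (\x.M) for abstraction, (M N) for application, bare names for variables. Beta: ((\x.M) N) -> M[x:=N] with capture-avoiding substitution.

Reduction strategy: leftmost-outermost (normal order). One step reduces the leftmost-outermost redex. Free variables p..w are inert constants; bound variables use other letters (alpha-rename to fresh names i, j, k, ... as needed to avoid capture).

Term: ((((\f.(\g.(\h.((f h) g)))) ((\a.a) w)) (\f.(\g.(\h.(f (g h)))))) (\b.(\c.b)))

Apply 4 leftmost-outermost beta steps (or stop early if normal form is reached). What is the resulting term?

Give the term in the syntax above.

Answer: ((w (\b.(\c.b))) (\f.(\g.(\h.(f (g h))))))

Derivation:
Step 0: ((((\f.(\g.(\h.((f h) g)))) ((\a.a) w)) (\f.(\g.(\h.(f (g h)))))) (\b.(\c.b)))
Step 1: (((\g.(\h.((((\a.a) w) h) g))) (\f.(\g.(\h.(f (g h)))))) (\b.(\c.b)))
Step 2: ((\h.((((\a.a) w) h) (\f.(\g.(\h.(f (g h))))))) (\b.(\c.b)))
Step 3: ((((\a.a) w) (\b.(\c.b))) (\f.(\g.(\h.(f (g h))))))
Step 4: ((w (\b.(\c.b))) (\f.(\g.(\h.(f (g h))))))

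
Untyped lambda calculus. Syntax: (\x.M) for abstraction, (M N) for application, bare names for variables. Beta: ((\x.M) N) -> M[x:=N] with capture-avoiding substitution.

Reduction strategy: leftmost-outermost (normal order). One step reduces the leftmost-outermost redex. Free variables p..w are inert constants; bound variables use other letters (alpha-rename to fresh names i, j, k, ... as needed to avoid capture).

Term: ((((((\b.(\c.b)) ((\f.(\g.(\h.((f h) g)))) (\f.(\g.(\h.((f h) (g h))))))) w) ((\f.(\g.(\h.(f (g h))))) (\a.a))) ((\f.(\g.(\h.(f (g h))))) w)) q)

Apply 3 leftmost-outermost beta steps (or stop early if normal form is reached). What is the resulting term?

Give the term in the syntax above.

Answer: ((((\g.(\h.(((\f.(\g.(\h.((f h) (g h))))) h) g))) ((\f.(\g.(\h.(f (g h))))) (\a.a))) ((\f.(\g.(\h.(f (g h))))) w)) q)

Derivation:
Step 0: ((((((\b.(\c.b)) ((\f.(\g.(\h.((f h) g)))) (\f.(\g.(\h.((f h) (g h))))))) w) ((\f.(\g.(\h.(f (g h))))) (\a.a))) ((\f.(\g.(\h.(f (g h))))) w)) q)
Step 1: (((((\c.((\f.(\g.(\h.((f h) g)))) (\f.(\g.(\h.((f h) (g h))))))) w) ((\f.(\g.(\h.(f (g h))))) (\a.a))) ((\f.(\g.(\h.(f (g h))))) w)) q)
Step 2: (((((\f.(\g.(\h.((f h) g)))) (\f.(\g.(\h.((f h) (g h)))))) ((\f.(\g.(\h.(f (g h))))) (\a.a))) ((\f.(\g.(\h.(f (g h))))) w)) q)
Step 3: ((((\g.(\h.(((\f.(\g.(\h.((f h) (g h))))) h) g))) ((\f.(\g.(\h.(f (g h))))) (\a.a))) ((\f.(\g.(\h.(f (g h))))) w)) q)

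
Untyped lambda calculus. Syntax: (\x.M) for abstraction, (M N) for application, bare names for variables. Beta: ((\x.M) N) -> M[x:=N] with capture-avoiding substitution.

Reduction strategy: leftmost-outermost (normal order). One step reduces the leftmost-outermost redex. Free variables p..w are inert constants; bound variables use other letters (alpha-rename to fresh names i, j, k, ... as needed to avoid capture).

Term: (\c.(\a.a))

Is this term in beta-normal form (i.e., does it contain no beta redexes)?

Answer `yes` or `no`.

Term: (\c.(\a.a))
No beta redexes found.

Answer: yes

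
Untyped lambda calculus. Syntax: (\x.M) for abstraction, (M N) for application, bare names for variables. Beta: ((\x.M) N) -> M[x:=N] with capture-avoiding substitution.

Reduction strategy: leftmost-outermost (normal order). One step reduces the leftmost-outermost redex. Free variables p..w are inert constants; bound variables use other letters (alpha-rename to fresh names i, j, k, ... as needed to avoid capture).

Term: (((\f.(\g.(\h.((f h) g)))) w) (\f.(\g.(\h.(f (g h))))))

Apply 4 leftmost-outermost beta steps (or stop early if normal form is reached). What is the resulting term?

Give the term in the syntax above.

Answer: (\h.((w h) (\f.(\g.(\h.(f (g h)))))))

Derivation:
Step 0: (((\f.(\g.(\h.((f h) g)))) w) (\f.(\g.(\h.(f (g h))))))
Step 1: ((\g.(\h.((w h) g))) (\f.(\g.(\h.(f (g h))))))
Step 2: (\h.((w h) (\f.(\g.(\h.(f (g h)))))))
Step 3: (normal form reached)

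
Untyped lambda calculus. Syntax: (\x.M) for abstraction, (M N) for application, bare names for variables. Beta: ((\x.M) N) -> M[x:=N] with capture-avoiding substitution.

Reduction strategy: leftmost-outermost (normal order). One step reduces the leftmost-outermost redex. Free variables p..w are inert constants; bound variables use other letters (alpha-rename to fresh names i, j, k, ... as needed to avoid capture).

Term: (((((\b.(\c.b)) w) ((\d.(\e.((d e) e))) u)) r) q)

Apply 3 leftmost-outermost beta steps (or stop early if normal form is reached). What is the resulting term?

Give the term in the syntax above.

Step 0: (((((\b.(\c.b)) w) ((\d.(\e.((d e) e))) u)) r) q)
Step 1: ((((\c.w) ((\d.(\e.((d e) e))) u)) r) q)
Step 2: ((w r) q)
Step 3: (normal form reached)

Answer: ((w r) q)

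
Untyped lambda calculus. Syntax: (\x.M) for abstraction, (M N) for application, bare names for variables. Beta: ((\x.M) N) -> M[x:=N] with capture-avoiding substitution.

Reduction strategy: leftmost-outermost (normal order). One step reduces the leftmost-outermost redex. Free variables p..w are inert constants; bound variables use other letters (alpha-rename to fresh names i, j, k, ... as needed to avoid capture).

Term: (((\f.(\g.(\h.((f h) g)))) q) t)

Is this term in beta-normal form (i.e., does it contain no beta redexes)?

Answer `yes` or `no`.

Term: (((\f.(\g.(\h.((f h) g)))) q) t)
Found 1 beta redex(es).

Answer: no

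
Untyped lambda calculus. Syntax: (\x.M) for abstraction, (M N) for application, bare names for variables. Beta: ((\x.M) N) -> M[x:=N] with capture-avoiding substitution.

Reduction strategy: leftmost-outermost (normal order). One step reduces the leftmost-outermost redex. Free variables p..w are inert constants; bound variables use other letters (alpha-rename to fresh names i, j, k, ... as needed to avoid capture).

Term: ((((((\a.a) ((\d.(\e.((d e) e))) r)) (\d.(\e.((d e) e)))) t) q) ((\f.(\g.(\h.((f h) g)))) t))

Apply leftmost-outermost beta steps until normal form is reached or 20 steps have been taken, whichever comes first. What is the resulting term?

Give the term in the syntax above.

Step 0: ((((((\a.a) ((\d.(\e.((d e) e))) r)) (\d.(\e.((d e) e)))) t) q) ((\f.(\g.(\h.((f h) g)))) t))
Step 1: ((((((\d.(\e.((d e) e))) r) (\d.(\e.((d e) e)))) t) q) ((\f.(\g.(\h.((f h) g)))) t))
Step 2: (((((\e.((r e) e)) (\d.(\e.((d e) e)))) t) q) ((\f.(\g.(\h.((f h) g)))) t))
Step 3: (((((r (\d.(\e.((d e) e)))) (\d.(\e.((d e) e)))) t) q) ((\f.(\g.(\h.((f h) g)))) t))
Step 4: (((((r (\d.(\e.((d e) e)))) (\d.(\e.((d e) e)))) t) q) (\g.(\h.((t h) g))))

Answer: (((((r (\d.(\e.((d e) e)))) (\d.(\e.((d e) e)))) t) q) (\g.(\h.((t h) g))))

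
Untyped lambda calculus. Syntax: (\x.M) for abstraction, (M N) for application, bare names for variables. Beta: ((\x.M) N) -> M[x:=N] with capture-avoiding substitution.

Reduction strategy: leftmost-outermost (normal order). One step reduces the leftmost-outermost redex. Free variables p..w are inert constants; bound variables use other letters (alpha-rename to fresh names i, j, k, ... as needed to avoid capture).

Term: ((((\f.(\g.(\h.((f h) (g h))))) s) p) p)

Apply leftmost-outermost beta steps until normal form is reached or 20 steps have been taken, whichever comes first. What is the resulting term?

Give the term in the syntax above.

Answer: ((s p) (p p))

Derivation:
Step 0: ((((\f.(\g.(\h.((f h) (g h))))) s) p) p)
Step 1: (((\g.(\h.((s h) (g h)))) p) p)
Step 2: ((\h.((s h) (p h))) p)
Step 3: ((s p) (p p))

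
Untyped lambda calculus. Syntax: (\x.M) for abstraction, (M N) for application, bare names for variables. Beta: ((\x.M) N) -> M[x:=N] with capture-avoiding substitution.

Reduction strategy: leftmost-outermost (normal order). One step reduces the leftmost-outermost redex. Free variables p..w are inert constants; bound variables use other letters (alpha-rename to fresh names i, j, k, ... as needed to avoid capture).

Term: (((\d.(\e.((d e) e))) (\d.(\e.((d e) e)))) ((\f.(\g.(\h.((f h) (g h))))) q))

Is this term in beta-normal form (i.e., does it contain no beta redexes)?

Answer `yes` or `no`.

Answer: no

Derivation:
Term: (((\d.(\e.((d e) e))) (\d.(\e.((d e) e)))) ((\f.(\g.(\h.((f h) (g h))))) q))
Found 2 beta redex(es).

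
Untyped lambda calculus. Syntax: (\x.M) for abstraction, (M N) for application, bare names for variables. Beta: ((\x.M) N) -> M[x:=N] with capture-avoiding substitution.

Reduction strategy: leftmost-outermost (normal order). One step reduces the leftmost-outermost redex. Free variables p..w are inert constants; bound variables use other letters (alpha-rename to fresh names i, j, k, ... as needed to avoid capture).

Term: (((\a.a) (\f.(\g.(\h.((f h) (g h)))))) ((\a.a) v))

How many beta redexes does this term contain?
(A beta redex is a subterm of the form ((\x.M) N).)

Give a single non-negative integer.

Answer: 2

Derivation:
Term: (((\a.a) (\f.(\g.(\h.((f h) (g h)))))) ((\a.a) v))
  Redex: ((\a.a) (\f.(\g.(\h.((f h) (g h))))))
  Redex: ((\a.a) v)
Total redexes: 2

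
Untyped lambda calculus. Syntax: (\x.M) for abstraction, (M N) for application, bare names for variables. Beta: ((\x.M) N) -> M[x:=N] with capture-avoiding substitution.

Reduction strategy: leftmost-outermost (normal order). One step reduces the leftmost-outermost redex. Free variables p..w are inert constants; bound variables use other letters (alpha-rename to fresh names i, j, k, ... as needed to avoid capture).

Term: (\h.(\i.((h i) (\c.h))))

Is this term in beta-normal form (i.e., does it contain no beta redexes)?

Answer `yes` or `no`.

Answer: yes

Derivation:
Term: (\h.(\i.((h i) (\c.h))))
No beta redexes found.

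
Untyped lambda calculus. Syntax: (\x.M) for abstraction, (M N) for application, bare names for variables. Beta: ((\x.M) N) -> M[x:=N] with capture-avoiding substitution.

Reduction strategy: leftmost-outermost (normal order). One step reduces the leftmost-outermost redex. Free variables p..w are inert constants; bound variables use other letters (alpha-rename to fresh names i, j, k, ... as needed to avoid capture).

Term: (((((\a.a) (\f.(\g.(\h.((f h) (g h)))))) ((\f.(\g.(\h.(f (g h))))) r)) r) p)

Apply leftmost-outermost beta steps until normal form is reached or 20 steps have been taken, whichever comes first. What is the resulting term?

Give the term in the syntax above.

Answer: (r (p (r p)))

Derivation:
Step 0: (((((\a.a) (\f.(\g.(\h.((f h) (g h)))))) ((\f.(\g.(\h.(f (g h))))) r)) r) p)
Step 1: ((((\f.(\g.(\h.((f h) (g h))))) ((\f.(\g.(\h.(f (g h))))) r)) r) p)
Step 2: (((\g.(\h.((((\f.(\g.(\h.(f (g h))))) r) h) (g h)))) r) p)
Step 3: ((\h.((((\f.(\g.(\h.(f (g h))))) r) h) (r h))) p)
Step 4: ((((\f.(\g.(\h.(f (g h))))) r) p) (r p))
Step 5: (((\g.(\h.(r (g h)))) p) (r p))
Step 6: ((\h.(r (p h))) (r p))
Step 7: (r (p (r p)))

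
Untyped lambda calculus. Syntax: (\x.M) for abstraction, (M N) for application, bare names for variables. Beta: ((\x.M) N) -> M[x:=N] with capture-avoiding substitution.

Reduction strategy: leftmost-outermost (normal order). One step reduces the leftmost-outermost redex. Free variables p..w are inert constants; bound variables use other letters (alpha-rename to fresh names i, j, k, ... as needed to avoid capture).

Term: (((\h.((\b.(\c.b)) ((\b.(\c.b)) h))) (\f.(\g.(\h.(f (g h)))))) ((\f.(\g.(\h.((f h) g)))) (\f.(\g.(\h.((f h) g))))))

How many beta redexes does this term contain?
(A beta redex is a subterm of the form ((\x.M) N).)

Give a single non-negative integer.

Term: (((\h.((\b.(\c.b)) ((\b.(\c.b)) h))) (\f.(\g.(\h.(f (g h)))))) ((\f.(\g.(\h.((f h) g)))) (\f.(\g.(\h.((f h) g))))))
  Redex: ((\h.((\b.(\c.b)) ((\b.(\c.b)) h))) (\f.(\g.(\h.(f (g h))))))
  Redex: ((\b.(\c.b)) ((\b.(\c.b)) h))
  Redex: ((\b.(\c.b)) h)
  Redex: ((\f.(\g.(\h.((f h) g)))) (\f.(\g.(\h.((f h) g)))))
Total redexes: 4

Answer: 4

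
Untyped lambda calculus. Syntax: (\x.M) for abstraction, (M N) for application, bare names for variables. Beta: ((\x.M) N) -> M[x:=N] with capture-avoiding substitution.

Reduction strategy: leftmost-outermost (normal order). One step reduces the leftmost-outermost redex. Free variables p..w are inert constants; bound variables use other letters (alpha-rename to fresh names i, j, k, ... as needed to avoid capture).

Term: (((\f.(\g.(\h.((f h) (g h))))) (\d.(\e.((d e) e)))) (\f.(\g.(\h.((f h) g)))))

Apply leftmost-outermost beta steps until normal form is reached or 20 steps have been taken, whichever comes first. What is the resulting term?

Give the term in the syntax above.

Answer: (\h.((h (\g.(\i.((h i) g)))) (\g.(\i.((h i) g)))))

Derivation:
Step 0: (((\f.(\g.(\h.((f h) (g h))))) (\d.(\e.((d e) e)))) (\f.(\g.(\h.((f h) g)))))
Step 1: ((\g.(\h.(((\d.(\e.((d e) e))) h) (g h)))) (\f.(\g.(\h.((f h) g)))))
Step 2: (\h.(((\d.(\e.((d e) e))) h) ((\f.(\g.(\h.((f h) g)))) h)))
Step 3: (\h.((\e.((h e) e)) ((\f.(\g.(\h.((f h) g)))) h)))
Step 4: (\h.((h ((\f.(\g.(\h.((f h) g)))) h)) ((\f.(\g.(\h.((f h) g)))) h)))
Step 5: (\h.((h (\g.(\i.((h i) g)))) ((\f.(\g.(\h.((f h) g)))) h)))
Step 6: (\h.((h (\g.(\i.((h i) g)))) (\g.(\i.((h i) g)))))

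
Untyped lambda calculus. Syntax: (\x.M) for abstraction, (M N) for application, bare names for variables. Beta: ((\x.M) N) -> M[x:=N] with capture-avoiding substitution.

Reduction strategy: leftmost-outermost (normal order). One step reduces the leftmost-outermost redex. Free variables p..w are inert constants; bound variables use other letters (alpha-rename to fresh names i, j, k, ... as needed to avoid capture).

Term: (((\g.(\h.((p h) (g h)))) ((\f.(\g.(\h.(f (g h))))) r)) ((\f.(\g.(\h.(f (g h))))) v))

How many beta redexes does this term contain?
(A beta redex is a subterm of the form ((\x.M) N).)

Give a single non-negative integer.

Term: (((\g.(\h.((p h) (g h)))) ((\f.(\g.(\h.(f (g h))))) r)) ((\f.(\g.(\h.(f (g h))))) v))
  Redex: ((\g.(\h.((p h) (g h)))) ((\f.(\g.(\h.(f (g h))))) r))
  Redex: ((\f.(\g.(\h.(f (g h))))) r)
  Redex: ((\f.(\g.(\h.(f (g h))))) v)
Total redexes: 3

Answer: 3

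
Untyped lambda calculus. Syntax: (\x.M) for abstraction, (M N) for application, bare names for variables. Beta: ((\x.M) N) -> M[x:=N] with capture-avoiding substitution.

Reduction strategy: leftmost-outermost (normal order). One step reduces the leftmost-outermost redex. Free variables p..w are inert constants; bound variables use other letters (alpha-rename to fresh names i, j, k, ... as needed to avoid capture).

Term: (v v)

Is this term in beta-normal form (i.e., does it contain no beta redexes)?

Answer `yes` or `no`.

Answer: yes

Derivation:
Term: (v v)
No beta redexes found.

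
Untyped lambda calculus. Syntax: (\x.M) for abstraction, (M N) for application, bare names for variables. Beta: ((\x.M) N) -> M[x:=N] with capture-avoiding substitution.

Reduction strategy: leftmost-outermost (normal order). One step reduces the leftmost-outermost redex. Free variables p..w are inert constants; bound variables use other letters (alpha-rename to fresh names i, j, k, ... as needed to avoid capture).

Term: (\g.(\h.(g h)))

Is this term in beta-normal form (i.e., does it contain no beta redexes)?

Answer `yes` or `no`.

Answer: yes

Derivation:
Term: (\g.(\h.(g h)))
No beta redexes found.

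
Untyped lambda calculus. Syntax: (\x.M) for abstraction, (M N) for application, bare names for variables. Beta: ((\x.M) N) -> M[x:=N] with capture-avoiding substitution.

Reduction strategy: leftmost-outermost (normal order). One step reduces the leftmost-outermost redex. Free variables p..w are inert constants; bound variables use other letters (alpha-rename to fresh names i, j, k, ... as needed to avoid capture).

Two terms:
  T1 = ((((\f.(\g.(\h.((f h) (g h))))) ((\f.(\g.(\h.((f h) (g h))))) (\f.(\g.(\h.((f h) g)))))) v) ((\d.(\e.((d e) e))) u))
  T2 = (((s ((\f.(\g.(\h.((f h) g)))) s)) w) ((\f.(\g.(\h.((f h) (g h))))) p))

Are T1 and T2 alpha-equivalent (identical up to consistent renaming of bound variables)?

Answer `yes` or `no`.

Term 1: ((((\f.(\g.(\h.((f h) (g h))))) ((\f.(\g.(\h.((f h) (g h))))) (\f.(\g.(\h.((f h) g)))))) v) ((\d.(\e.((d e) e))) u))
Term 2: (((s ((\f.(\g.(\h.((f h) g)))) s)) w) ((\f.(\g.(\h.((f h) (g h))))) p))
Alpha-equivalence: compare structure up to binder renaming.
Result: False

Answer: no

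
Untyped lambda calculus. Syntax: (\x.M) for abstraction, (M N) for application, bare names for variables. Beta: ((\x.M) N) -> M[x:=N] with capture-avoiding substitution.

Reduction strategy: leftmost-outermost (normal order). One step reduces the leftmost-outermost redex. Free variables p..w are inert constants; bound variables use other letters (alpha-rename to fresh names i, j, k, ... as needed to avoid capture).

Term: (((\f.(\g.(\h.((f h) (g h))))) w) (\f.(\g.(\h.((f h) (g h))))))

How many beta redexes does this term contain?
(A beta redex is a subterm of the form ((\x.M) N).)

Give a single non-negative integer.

Answer: 1

Derivation:
Term: (((\f.(\g.(\h.((f h) (g h))))) w) (\f.(\g.(\h.((f h) (g h))))))
  Redex: ((\f.(\g.(\h.((f h) (g h))))) w)
Total redexes: 1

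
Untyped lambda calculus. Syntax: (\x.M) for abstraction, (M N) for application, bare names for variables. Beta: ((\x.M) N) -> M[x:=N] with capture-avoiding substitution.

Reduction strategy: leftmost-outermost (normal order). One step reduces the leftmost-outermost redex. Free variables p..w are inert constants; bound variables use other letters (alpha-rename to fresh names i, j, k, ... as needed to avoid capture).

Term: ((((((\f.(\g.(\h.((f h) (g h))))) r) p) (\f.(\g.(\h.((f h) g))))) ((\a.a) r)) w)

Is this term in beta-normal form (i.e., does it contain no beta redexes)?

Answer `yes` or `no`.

Term: ((((((\f.(\g.(\h.((f h) (g h))))) r) p) (\f.(\g.(\h.((f h) g))))) ((\a.a) r)) w)
Found 2 beta redex(es).

Answer: no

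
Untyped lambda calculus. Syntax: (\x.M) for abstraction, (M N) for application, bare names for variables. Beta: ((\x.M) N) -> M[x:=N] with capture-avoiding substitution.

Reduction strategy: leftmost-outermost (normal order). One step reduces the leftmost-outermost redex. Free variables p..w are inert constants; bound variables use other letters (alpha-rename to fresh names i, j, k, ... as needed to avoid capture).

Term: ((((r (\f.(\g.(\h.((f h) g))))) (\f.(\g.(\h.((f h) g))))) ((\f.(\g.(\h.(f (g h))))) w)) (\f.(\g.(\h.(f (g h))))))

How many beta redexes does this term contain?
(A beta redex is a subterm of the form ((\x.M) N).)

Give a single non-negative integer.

Term: ((((r (\f.(\g.(\h.((f h) g))))) (\f.(\g.(\h.((f h) g))))) ((\f.(\g.(\h.(f (g h))))) w)) (\f.(\g.(\h.(f (g h))))))
  Redex: ((\f.(\g.(\h.(f (g h))))) w)
Total redexes: 1

Answer: 1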